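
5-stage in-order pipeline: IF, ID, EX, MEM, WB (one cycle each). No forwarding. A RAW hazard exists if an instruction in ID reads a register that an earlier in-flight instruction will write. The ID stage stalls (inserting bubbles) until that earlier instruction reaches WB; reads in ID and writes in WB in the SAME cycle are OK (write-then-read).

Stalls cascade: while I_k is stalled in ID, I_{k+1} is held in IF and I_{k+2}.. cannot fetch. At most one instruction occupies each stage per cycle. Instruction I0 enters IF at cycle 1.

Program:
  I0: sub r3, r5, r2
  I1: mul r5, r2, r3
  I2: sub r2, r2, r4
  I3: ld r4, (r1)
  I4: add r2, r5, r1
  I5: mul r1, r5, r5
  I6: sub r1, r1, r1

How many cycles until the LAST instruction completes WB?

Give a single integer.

I0 sub r3 <- r5,r2: IF@1 ID@2 stall=0 (-) EX@3 MEM@4 WB@5
I1 mul r5 <- r2,r3: IF@2 ID@3 stall=2 (RAW on I0.r3 (WB@5)) EX@6 MEM@7 WB@8
I2 sub r2 <- r2,r4: IF@3 ID@6 stall=0 (-) EX@7 MEM@8 WB@9
I3 ld r4 <- r1: IF@6 ID@7 stall=0 (-) EX@8 MEM@9 WB@10
I4 add r2 <- r5,r1: IF@7 ID@8 stall=0 (-) EX@9 MEM@10 WB@11
I5 mul r1 <- r5,r5: IF@8 ID@9 stall=0 (-) EX@10 MEM@11 WB@12
I6 sub r1 <- r1,r1: IF@9 ID@10 stall=2 (RAW on I5.r1 (WB@12)) EX@13 MEM@14 WB@15

Answer: 15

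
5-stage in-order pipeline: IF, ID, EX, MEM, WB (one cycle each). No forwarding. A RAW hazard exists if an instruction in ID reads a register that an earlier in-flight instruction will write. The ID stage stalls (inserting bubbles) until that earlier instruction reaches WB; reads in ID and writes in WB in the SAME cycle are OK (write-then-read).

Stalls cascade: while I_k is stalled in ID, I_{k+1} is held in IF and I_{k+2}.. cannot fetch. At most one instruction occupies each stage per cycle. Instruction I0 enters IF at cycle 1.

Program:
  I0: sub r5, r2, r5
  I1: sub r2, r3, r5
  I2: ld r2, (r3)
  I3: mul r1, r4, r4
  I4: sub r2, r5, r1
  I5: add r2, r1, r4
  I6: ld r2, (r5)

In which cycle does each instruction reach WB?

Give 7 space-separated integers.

Answer: 5 8 9 10 13 14 15

Derivation:
I0 sub r5 <- r2,r5: IF@1 ID@2 stall=0 (-) EX@3 MEM@4 WB@5
I1 sub r2 <- r3,r5: IF@2 ID@3 stall=2 (RAW on I0.r5 (WB@5)) EX@6 MEM@7 WB@8
I2 ld r2 <- r3: IF@3 ID@6 stall=0 (-) EX@7 MEM@8 WB@9
I3 mul r1 <- r4,r4: IF@6 ID@7 stall=0 (-) EX@8 MEM@9 WB@10
I4 sub r2 <- r5,r1: IF@7 ID@8 stall=2 (RAW on I3.r1 (WB@10)) EX@11 MEM@12 WB@13
I5 add r2 <- r1,r4: IF@8 ID@11 stall=0 (-) EX@12 MEM@13 WB@14
I6 ld r2 <- r5: IF@11 ID@12 stall=0 (-) EX@13 MEM@14 WB@15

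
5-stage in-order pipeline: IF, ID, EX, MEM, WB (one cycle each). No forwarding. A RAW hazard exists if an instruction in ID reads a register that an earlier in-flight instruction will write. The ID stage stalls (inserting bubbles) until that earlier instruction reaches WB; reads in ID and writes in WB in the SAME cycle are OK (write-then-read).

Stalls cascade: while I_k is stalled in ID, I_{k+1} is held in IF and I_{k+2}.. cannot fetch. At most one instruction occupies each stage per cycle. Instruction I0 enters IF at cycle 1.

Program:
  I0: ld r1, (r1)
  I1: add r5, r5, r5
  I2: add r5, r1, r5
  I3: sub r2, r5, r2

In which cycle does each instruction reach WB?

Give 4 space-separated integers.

Answer: 5 6 9 12

Derivation:
I0 ld r1 <- r1: IF@1 ID@2 stall=0 (-) EX@3 MEM@4 WB@5
I1 add r5 <- r5,r5: IF@2 ID@3 stall=0 (-) EX@4 MEM@5 WB@6
I2 add r5 <- r1,r5: IF@3 ID@4 stall=2 (RAW on I1.r5 (WB@6)) EX@7 MEM@8 WB@9
I3 sub r2 <- r5,r2: IF@4 ID@7 stall=2 (RAW on I2.r5 (WB@9)) EX@10 MEM@11 WB@12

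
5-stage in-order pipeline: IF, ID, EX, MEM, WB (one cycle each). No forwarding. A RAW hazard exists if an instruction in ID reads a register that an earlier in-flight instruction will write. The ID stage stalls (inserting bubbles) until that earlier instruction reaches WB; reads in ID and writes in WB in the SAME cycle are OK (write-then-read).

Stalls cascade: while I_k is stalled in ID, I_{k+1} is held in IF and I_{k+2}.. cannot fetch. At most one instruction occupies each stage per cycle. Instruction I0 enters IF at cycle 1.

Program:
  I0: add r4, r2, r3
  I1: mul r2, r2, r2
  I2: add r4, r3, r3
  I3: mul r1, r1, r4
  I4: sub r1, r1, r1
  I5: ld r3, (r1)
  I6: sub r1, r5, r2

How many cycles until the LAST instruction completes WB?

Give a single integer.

I0 add r4 <- r2,r3: IF@1 ID@2 stall=0 (-) EX@3 MEM@4 WB@5
I1 mul r2 <- r2,r2: IF@2 ID@3 stall=0 (-) EX@4 MEM@5 WB@6
I2 add r4 <- r3,r3: IF@3 ID@4 stall=0 (-) EX@5 MEM@6 WB@7
I3 mul r1 <- r1,r4: IF@4 ID@5 stall=2 (RAW on I2.r4 (WB@7)) EX@8 MEM@9 WB@10
I4 sub r1 <- r1,r1: IF@5 ID@8 stall=2 (RAW on I3.r1 (WB@10)) EX@11 MEM@12 WB@13
I5 ld r3 <- r1: IF@8 ID@11 stall=2 (RAW on I4.r1 (WB@13)) EX@14 MEM@15 WB@16
I6 sub r1 <- r5,r2: IF@11 ID@14 stall=0 (-) EX@15 MEM@16 WB@17

Answer: 17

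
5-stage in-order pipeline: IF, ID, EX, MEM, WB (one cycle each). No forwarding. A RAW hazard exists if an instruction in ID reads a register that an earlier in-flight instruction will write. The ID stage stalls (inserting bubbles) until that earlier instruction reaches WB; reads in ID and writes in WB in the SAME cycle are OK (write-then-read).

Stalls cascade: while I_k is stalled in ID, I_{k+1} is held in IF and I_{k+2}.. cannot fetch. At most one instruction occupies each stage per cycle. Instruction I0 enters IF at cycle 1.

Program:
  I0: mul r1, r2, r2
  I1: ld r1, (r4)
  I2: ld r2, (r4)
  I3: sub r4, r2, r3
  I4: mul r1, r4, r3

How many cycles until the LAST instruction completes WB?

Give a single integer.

I0 mul r1 <- r2,r2: IF@1 ID@2 stall=0 (-) EX@3 MEM@4 WB@5
I1 ld r1 <- r4: IF@2 ID@3 stall=0 (-) EX@4 MEM@5 WB@6
I2 ld r2 <- r4: IF@3 ID@4 stall=0 (-) EX@5 MEM@6 WB@7
I3 sub r4 <- r2,r3: IF@4 ID@5 stall=2 (RAW on I2.r2 (WB@7)) EX@8 MEM@9 WB@10
I4 mul r1 <- r4,r3: IF@5 ID@8 stall=2 (RAW on I3.r4 (WB@10)) EX@11 MEM@12 WB@13

Answer: 13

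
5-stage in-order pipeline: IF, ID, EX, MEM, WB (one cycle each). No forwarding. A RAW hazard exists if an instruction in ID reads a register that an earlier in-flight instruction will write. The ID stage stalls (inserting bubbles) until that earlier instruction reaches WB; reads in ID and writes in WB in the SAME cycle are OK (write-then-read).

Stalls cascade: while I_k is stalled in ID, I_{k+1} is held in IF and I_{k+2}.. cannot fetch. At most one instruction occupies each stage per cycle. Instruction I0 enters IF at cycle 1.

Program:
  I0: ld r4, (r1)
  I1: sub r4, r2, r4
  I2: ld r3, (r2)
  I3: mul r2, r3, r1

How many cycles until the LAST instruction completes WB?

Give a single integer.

Answer: 12

Derivation:
I0 ld r4 <- r1: IF@1 ID@2 stall=0 (-) EX@3 MEM@4 WB@5
I1 sub r4 <- r2,r4: IF@2 ID@3 stall=2 (RAW on I0.r4 (WB@5)) EX@6 MEM@7 WB@8
I2 ld r3 <- r2: IF@3 ID@6 stall=0 (-) EX@7 MEM@8 WB@9
I3 mul r2 <- r3,r1: IF@6 ID@7 stall=2 (RAW on I2.r3 (WB@9)) EX@10 MEM@11 WB@12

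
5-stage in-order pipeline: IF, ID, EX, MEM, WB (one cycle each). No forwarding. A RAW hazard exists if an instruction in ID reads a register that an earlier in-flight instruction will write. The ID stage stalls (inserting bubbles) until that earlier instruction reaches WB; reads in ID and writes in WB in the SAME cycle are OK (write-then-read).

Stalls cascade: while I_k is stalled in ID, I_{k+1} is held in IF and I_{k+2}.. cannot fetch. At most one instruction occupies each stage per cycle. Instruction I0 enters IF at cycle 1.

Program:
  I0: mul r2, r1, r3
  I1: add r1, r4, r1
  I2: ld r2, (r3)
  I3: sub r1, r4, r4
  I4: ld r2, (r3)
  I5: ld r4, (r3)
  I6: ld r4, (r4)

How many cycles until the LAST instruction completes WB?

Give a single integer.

Answer: 13

Derivation:
I0 mul r2 <- r1,r3: IF@1 ID@2 stall=0 (-) EX@3 MEM@4 WB@5
I1 add r1 <- r4,r1: IF@2 ID@3 stall=0 (-) EX@4 MEM@5 WB@6
I2 ld r2 <- r3: IF@3 ID@4 stall=0 (-) EX@5 MEM@6 WB@7
I3 sub r1 <- r4,r4: IF@4 ID@5 stall=0 (-) EX@6 MEM@7 WB@8
I4 ld r2 <- r3: IF@5 ID@6 stall=0 (-) EX@7 MEM@8 WB@9
I5 ld r4 <- r3: IF@6 ID@7 stall=0 (-) EX@8 MEM@9 WB@10
I6 ld r4 <- r4: IF@7 ID@8 stall=2 (RAW on I5.r4 (WB@10)) EX@11 MEM@12 WB@13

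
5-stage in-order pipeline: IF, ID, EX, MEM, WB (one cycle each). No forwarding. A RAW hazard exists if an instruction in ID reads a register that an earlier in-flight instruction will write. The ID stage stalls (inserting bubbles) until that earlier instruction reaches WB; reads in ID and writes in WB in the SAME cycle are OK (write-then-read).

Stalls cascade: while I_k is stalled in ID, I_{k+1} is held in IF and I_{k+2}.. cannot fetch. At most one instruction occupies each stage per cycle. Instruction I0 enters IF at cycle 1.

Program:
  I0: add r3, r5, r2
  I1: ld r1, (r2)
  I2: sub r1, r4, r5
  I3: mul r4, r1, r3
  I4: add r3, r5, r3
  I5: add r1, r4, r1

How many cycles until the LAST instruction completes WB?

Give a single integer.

Answer: 13

Derivation:
I0 add r3 <- r5,r2: IF@1 ID@2 stall=0 (-) EX@3 MEM@4 WB@5
I1 ld r1 <- r2: IF@2 ID@3 stall=0 (-) EX@4 MEM@5 WB@6
I2 sub r1 <- r4,r5: IF@3 ID@4 stall=0 (-) EX@5 MEM@6 WB@7
I3 mul r4 <- r1,r3: IF@4 ID@5 stall=2 (RAW on I2.r1 (WB@7)) EX@8 MEM@9 WB@10
I4 add r3 <- r5,r3: IF@5 ID@8 stall=0 (-) EX@9 MEM@10 WB@11
I5 add r1 <- r4,r1: IF@8 ID@9 stall=1 (RAW on I3.r4 (WB@10)) EX@11 MEM@12 WB@13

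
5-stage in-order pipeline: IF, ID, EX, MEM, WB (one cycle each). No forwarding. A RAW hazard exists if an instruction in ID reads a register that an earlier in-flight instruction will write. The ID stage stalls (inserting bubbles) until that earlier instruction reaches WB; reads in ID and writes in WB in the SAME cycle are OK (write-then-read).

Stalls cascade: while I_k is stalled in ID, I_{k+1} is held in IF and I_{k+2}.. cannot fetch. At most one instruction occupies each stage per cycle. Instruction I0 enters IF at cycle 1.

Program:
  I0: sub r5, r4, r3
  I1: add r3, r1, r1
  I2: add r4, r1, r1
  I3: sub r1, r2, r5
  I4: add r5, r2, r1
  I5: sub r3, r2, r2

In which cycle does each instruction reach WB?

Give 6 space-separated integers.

I0 sub r5 <- r4,r3: IF@1 ID@2 stall=0 (-) EX@3 MEM@4 WB@5
I1 add r3 <- r1,r1: IF@2 ID@3 stall=0 (-) EX@4 MEM@5 WB@6
I2 add r4 <- r1,r1: IF@3 ID@4 stall=0 (-) EX@5 MEM@6 WB@7
I3 sub r1 <- r2,r5: IF@4 ID@5 stall=0 (-) EX@6 MEM@7 WB@8
I4 add r5 <- r2,r1: IF@5 ID@6 stall=2 (RAW on I3.r1 (WB@8)) EX@9 MEM@10 WB@11
I5 sub r3 <- r2,r2: IF@6 ID@9 stall=0 (-) EX@10 MEM@11 WB@12

Answer: 5 6 7 8 11 12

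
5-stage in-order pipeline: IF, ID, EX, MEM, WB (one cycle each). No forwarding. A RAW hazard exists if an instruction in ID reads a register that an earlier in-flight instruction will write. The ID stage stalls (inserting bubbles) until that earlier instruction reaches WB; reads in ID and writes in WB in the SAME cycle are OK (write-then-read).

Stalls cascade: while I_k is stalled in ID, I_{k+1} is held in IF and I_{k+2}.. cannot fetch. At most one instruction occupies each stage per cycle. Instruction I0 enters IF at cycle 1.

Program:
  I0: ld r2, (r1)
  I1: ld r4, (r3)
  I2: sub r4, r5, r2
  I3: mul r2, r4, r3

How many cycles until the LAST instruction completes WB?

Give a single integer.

Answer: 11

Derivation:
I0 ld r2 <- r1: IF@1 ID@2 stall=0 (-) EX@3 MEM@4 WB@5
I1 ld r4 <- r3: IF@2 ID@3 stall=0 (-) EX@4 MEM@5 WB@6
I2 sub r4 <- r5,r2: IF@3 ID@4 stall=1 (RAW on I0.r2 (WB@5)) EX@6 MEM@7 WB@8
I3 mul r2 <- r4,r3: IF@4 ID@6 stall=2 (RAW on I2.r4 (WB@8)) EX@9 MEM@10 WB@11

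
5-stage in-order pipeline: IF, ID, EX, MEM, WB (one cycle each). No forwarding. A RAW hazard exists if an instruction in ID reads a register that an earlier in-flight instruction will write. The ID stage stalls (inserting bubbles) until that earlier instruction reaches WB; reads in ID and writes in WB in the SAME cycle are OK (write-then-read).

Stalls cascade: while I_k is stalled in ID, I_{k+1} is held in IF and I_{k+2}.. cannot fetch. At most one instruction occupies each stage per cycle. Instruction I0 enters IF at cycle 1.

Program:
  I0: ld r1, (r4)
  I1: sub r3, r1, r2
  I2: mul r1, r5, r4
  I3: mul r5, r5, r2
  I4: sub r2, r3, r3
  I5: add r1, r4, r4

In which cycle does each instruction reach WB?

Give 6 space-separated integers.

I0 ld r1 <- r4: IF@1 ID@2 stall=0 (-) EX@3 MEM@4 WB@5
I1 sub r3 <- r1,r2: IF@2 ID@3 stall=2 (RAW on I0.r1 (WB@5)) EX@6 MEM@7 WB@8
I2 mul r1 <- r5,r4: IF@3 ID@6 stall=0 (-) EX@7 MEM@8 WB@9
I3 mul r5 <- r5,r2: IF@6 ID@7 stall=0 (-) EX@8 MEM@9 WB@10
I4 sub r2 <- r3,r3: IF@7 ID@8 stall=0 (-) EX@9 MEM@10 WB@11
I5 add r1 <- r4,r4: IF@8 ID@9 stall=0 (-) EX@10 MEM@11 WB@12

Answer: 5 8 9 10 11 12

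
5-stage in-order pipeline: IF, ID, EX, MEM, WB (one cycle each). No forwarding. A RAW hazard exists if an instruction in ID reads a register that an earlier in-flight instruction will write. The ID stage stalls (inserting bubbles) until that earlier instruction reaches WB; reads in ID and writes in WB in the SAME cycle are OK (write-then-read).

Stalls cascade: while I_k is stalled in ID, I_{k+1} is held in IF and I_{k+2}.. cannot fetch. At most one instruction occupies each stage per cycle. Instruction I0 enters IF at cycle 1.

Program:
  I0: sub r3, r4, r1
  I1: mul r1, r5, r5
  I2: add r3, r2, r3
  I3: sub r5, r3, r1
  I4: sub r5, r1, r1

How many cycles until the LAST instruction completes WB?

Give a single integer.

I0 sub r3 <- r4,r1: IF@1 ID@2 stall=0 (-) EX@3 MEM@4 WB@5
I1 mul r1 <- r5,r5: IF@2 ID@3 stall=0 (-) EX@4 MEM@5 WB@6
I2 add r3 <- r2,r3: IF@3 ID@4 stall=1 (RAW on I0.r3 (WB@5)) EX@6 MEM@7 WB@8
I3 sub r5 <- r3,r1: IF@4 ID@6 stall=2 (RAW on I2.r3 (WB@8)) EX@9 MEM@10 WB@11
I4 sub r5 <- r1,r1: IF@6 ID@9 stall=0 (-) EX@10 MEM@11 WB@12

Answer: 12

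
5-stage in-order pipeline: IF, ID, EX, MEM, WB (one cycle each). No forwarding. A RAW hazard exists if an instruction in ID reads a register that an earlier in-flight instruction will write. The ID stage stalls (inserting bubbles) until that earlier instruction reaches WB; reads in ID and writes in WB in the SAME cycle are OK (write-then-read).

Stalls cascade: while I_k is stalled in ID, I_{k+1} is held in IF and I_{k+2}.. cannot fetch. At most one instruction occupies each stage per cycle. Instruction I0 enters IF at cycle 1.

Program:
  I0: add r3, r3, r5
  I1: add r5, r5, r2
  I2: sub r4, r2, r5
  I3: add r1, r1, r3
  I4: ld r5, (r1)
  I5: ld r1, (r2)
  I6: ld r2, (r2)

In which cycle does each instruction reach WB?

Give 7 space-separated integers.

Answer: 5 6 9 10 13 14 15

Derivation:
I0 add r3 <- r3,r5: IF@1 ID@2 stall=0 (-) EX@3 MEM@4 WB@5
I1 add r5 <- r5,r2: IF@2 ID@3 stall=0 (-) EX@4 MEM@5 WB@6
I2 sub r4 <- r2,r5: IF@3 ID@4 stall=2 (RAW on I1.r5 (WB@6)) EX@7 MEM@8 WB@9
I3 add r1 <- r1,r3: IF@4 ID@7 stall=0 (-) EX@8 MEM@9 WB@10
I4 ld r5 <- r1: IF@7 ID@8 stall=2 (RAW on I3.r1 (WB@10)) EX@11 MEM@12 WB@13
I5 ld r1 <- r2: IF@8 ID@11 stall=0 (-) EX@12 MEM@13 WB@14
I6 ld r2 <- r2: IF@11 ID@12 stall=0 (-) EX@13 MEM@14 WB@15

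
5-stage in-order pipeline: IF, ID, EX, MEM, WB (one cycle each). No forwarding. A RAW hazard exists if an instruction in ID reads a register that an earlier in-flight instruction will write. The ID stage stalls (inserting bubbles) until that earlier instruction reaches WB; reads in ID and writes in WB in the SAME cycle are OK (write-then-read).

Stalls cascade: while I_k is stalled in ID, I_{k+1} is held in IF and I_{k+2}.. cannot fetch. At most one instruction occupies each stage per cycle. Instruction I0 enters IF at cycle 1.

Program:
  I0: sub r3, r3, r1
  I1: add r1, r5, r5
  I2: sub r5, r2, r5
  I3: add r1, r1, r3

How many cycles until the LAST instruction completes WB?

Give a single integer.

Answer: 9

Derivation:
I0 sub r3 <- r3,r1: IF@1 ID@2 stall=0 (-) EX@3 MEM@4 WB@5
I1 add r1 <- r5,r5: IF@2 ID@3 stall=0 (-) EX@4 MEM@5 WB@6
I2 sub r5 <- r2,r5: IF@3 ID@4 stall=0 (-) EX@5 MEM@6 WB@7
I3 add r1 <- r1,r3: IF@4 ID@5 stall=1 (RAW on I1.r1 (WB@6)) EX@7 MEM@8 WB@9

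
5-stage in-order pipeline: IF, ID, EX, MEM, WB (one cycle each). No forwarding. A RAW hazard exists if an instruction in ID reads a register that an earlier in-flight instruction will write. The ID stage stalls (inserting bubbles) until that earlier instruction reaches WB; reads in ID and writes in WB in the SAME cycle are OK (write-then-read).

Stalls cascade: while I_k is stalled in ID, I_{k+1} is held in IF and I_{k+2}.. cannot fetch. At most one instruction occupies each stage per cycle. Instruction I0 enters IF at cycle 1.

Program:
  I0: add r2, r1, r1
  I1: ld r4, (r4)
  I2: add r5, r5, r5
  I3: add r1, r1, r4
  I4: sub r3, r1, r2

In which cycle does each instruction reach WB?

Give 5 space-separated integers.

I0 add r2 <- r1,r1: IF@1 ID@2 stall=0 (-) EX@3 MEM@4 WB@5
I1 ld r4 <- r4: IF@2 ID@3 stall=0 (-) EX@4 MEM@5 WB@6
I2 add r5 <- r5,r5: IF@3 ID@4 stall=0 (-) EX@5 MEM@6 WB@7
I3 add r1 <- r1,r4: IF@4 ID@5 stall=1 (RAW on I1.r4 (WB@6)) EX@7 MEM@8 WB@9
I4 sub r3 <- r1,r2: IF@5 ID@7 stall=2 (RAW on I3.r1 (WB@9)) EX@10 MEM@11 WB@12

Answer: 5 6 7 9 12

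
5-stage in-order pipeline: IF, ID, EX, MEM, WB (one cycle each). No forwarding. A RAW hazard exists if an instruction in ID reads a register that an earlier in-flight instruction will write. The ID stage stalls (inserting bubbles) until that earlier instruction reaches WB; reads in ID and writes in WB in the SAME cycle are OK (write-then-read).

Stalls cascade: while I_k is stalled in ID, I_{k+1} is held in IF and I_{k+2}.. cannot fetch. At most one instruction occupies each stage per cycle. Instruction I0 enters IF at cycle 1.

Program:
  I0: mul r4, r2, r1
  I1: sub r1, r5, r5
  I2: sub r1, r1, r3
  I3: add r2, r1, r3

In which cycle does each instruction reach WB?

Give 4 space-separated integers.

Answer: 5 6 9 12

Derivation:
I0 mul r4 <- r2,r1: IF@1 ID@2 stall=0 (-) EX@3 MEM@4 WB@5
I1 sub r1 <- r5,r5: IF@2 ID@3 stall=0 (-) EX@4 MEM@5 WB@6
I2 sub r1 <- r1,r3: IF@3 ID@4 stall=2 (RAW on I1.r1 (WB@6)) EX@7 MEM@8 WB@9
I3 add r2 <- r1,r3: IF@4 ID@7 stall=2 (RAW on I2.r1 (WB@9)) EX@10 MEM@11 WB@12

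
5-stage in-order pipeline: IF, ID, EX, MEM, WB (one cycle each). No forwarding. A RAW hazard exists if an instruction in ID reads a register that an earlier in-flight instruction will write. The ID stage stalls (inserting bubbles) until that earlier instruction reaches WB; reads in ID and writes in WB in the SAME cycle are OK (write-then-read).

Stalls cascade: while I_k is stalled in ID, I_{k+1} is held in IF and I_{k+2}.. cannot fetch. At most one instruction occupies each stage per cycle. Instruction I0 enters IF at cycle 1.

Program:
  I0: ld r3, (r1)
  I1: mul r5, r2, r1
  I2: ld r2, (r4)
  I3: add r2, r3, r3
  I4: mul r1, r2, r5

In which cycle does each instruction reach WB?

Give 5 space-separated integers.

I0 ld r3 <- r1: IF@1 ID@2 stall=0 (-) EX@3 MEM@4 WB@5
I1 mul r5 <- r2,r1: IF@2 ID@3 stall=0 (-) EX@4 MEM@5 WB@6
I2 ld r2 <- r4: IF@3 ID@4 stall=0 (-) EX@5 MEM@6 WB@7
I3 add r2 <- r3,r3: IF@4 ID@5 stall=0 (-) EX@6 MEM@7 WB@8
I4 mul r1 <- r2,r5: IF@5 ID@6 stall=2 (RAW on I3.r2 (WB@8)) EX@9 MEM@10 WB@11

Answer: 5 6 7 8 11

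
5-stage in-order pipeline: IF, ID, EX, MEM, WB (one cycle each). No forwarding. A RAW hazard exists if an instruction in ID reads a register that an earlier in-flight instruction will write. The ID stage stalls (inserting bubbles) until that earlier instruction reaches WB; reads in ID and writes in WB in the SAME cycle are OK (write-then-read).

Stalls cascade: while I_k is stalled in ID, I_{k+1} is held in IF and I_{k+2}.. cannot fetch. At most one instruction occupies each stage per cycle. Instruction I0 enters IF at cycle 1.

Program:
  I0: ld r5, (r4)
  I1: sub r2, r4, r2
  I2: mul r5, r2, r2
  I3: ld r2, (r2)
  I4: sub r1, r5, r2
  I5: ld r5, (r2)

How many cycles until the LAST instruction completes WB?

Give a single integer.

I0 ld r5 <- r4: IF@1 ID@2 stall=0 (-) EX@3 MEM@4 WB@5
I1 sub r2 <- r4,r2: IF@2 ID@3 stall=0 (-) EX@4 MEM@5 WB@6
I2 mul r5 <- r2,r2: IF@3 ID@4 stall=2 (RAW on I1.r2 (WB@6)) EX@7 MEM@8 WB@9
I3 ld r2 <- r2: IF@4 ID@7 stall=0 (-) EX@8 MEM@9 WB@10
I4 sub r1 <- r5,r2: IF@7 ID@8 stall=2 (RAW on I3.r2 (WB@10)) EX@11 MEM@12 WB@13
I5 ld r5 <- r2: IF@8 ID@11 stall=0 (-) EX@12 MEM@13 WB@14

Answer: 14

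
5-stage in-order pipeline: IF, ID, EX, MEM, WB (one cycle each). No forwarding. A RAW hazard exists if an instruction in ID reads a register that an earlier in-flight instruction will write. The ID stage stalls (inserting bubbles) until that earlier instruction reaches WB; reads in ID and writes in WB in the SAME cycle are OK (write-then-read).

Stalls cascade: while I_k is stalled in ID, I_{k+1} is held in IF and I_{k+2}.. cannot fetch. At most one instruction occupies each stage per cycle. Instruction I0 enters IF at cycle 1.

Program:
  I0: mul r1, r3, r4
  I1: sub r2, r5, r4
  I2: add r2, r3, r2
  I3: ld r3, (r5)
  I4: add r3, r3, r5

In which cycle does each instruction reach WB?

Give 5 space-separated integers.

I0 mul r1 <- r3,r4: IF@1 ID@2 stall=0 (-) EX@3 MEM@4 WB@5
I1 sub r2 <- r5,r4: IF@2 ID@3 stall=0 (-) EX@4 MEM@5 WB@6
I2 add r2 <- r3,r2: IF@3 ID@4 stall=2 (RAW on I1.r2 (WB@6)) EX@7 MEM@8 WB@9
I3 ld r3 <- r5: IF@4 ID@7 stall=0 (-) EX@8 MEM@9 WB@10
I4 add r3 <- r3,r5: IF@7 ID@8 stall=2 (RAW on I3.r3 (WB@10)) EX@11 MEM@12 WB@13

Answer: 5 6 9 10 13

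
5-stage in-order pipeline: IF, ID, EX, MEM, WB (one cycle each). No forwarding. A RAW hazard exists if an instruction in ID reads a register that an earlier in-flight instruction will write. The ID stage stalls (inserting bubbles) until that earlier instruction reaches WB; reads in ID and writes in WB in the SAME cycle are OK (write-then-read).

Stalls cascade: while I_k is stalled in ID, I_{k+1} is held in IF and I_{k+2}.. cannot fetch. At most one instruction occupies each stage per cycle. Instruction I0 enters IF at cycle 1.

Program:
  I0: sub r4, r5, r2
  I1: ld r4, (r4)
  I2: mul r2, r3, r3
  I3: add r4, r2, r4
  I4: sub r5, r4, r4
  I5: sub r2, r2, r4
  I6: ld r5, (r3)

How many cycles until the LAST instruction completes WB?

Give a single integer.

I0 sub r4 <- r5,r2: IF@1 ID@2 stall=0 (-) EX@3 MEM@4 WB@5
I1 ld r4 <- r4: IF@2 ID@3 stall=2 (RAW on I0.r4 (WB@5)) EX@6 MEM@7 WB@8
I2 mul r2 <- r3,r3: IF@3 ID@6 stall=0 (-) EX@7 MEM@8 WB@9
I3 add r4 <- r2,r4: IF@6 ID@7 stall=2 (RAW on I2.r2 (WB@9)) EX@10 MEM@11 WB@12
I4 sub r5 <- r4,r4: IF@7 ID@10 stall=2 (RAW on I3.r4 (WB@12)) EX@13 MEM@14 WB@15
I5 sub r2 <- r2,r4: IF@10 ID@13 stall=0 (-) EX@14 MEM@15 WB@16
I6 ld r5 <- r3: IF@13 ID@14 stall=0 (-) EX@15 MEM@16 WB@17

Answer: 17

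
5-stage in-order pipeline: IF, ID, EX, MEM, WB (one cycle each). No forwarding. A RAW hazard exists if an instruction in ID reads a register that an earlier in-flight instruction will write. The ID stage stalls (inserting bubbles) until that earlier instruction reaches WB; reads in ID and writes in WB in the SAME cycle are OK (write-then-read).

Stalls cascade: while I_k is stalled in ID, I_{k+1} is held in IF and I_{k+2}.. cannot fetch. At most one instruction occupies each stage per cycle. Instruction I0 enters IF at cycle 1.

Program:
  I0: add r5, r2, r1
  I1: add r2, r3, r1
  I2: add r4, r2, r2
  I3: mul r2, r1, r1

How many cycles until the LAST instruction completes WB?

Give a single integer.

I0 add r5 <- r2,r1: IF@1 ID@2 stall=0 (-) EX@3 MEM@4 WB@5
I1 add r2 <- r3,r1: IF@2 ID@3 stall=0 (-) EX@4 MEM@5 WB@6
I2 add r4 <- r2,r2: IF@3 ID@4 stall=2 (RAW on I1.r2 (WB@6)) EX@7 MEM@8 WB@9
I3 mul r2 <- r1,r1: IF@4 ID@7 stall=0 (-) EX@8 MEM@9 WB@10

Answer: 10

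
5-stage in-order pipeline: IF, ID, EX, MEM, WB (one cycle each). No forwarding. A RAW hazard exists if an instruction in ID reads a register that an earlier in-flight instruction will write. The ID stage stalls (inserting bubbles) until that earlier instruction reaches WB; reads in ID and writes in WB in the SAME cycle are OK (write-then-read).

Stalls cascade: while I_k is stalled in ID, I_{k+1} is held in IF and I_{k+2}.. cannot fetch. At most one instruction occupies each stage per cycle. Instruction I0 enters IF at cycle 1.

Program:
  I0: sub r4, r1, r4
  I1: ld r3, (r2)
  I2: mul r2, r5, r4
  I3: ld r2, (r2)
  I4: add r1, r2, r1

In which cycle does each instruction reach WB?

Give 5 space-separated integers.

I0 sub r4 <- r1,r4: IF@1 ID@2 stall=0 (-) EX@3 MEM@4 WB@5
I1 ld r3 <- r2: IF@2 ID@3 stall=0 (-) EX@4 MEM@5 WB@6
I2 mul r2 <- r5,r4: IF@3 ID@4 stall=1 (RAW on I0.r4 (WB@5)) EX@6 MEM@7 WB@8
I3 ld r2 <- r2: IF@4 ID@6 stall=2 (RAW on I2.r2 (WB@8)) EX@9 MEM@10 WB@11
I4 add r1 <- r2,r1: IF@6 ID@9 stall=2 (RAW on I3.r2 (WB@11)) EX@12 MEM@13 WB@14

Answer: 5 6 8 11 14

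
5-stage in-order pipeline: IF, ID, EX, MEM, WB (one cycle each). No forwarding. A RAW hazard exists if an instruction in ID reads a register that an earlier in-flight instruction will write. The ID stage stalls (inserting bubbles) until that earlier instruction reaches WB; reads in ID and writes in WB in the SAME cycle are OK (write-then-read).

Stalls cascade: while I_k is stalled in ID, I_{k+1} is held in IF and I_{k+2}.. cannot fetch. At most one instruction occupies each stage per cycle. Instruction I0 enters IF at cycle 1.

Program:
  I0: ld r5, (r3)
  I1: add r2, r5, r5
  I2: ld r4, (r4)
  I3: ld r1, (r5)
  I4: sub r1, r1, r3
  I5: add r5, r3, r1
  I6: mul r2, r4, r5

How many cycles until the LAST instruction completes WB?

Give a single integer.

Answer: 19

Derivation:
I0 ld r5 <- r3: IF@1 ID@2 stall=0 (-) EX@3 MEM@4 WB@5
I1 add r2 <- r5,r5: IF@2 ID@3 stall=2 (RAW on I0.r5 (WB@5)) EX@6 MEM@7 WB@8
I2 ld r4 <- r4: IF@3 ID@6 stall=0 (-) EX@7 MEM@8 WB@9
I3 ld r1 <- r5: IF@6 ID@7 stall=0 (-) EX@8 MEM@9 WB@10
I4 sub r1 <- r1,r3: IF@7 ID@8 stall=2 (RAW on I3.r1 (WB@10)) EX@11 MEM@12 WB@13
I5 add r5 <- r3,r1: IF@8 ID@11 stall=2 (RAW on I4.r1 (WB@13)) EX@14 MEM@15 WB@16
I6 mul r2 <- r4,r5: IF@11 ID@14 stall=2 (RAW on I5.r5 (WB@16)) EX@17 MEM@18 WB@19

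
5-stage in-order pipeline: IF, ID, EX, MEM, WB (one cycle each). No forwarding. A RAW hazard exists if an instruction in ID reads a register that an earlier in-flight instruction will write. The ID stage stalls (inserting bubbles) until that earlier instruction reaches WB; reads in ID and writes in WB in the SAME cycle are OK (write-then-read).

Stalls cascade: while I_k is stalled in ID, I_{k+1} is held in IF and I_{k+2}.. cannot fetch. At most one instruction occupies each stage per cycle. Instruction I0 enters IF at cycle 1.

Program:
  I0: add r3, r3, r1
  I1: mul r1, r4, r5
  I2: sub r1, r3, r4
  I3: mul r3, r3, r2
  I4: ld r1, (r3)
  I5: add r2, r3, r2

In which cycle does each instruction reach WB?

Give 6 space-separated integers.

I0 add r3 <- r3,r1: IF@1 ID@2 stall=0 (-) EX@3 MEM@4 WB@5
I1 mul r1 <- r4,r5: IF@2 ID@3 stall=0 (-) EX@4 MEM@5 WB@6
I2 sub r1 <- r3,r4: IF@3 ID@4 stall=1 (RAW on I0.r3 (WB@5)) EX@6 MEM@7 WB@8
I3 mul r3 <- r3,r2: IF@4 ID@6 stall=0 (-) EX@7 MEM@8 WB@9
I4 ld r1 <- r3: IF@6 ID@7 stall=2 (RAW on I3.r3 (WB@9)) EX@10 MEM@11 WB@12
I5 add r2 <- r3,r2: IF@7 ID@10 stall=0 (-) EX@11 MEM@12 WB@13

Answer: 5 6 8 9 12 13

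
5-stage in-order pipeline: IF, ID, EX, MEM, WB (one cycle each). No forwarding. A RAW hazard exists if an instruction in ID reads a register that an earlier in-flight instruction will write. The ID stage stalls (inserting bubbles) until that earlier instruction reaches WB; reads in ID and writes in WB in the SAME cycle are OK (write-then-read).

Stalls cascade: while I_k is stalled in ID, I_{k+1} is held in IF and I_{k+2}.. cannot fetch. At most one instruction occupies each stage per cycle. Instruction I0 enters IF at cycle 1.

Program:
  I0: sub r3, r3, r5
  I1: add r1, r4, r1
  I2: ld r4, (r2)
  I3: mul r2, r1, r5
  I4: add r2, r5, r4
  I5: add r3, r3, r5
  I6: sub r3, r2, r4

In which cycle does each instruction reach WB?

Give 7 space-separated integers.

I0 sub r3 <- r3,r5: IF@1 ID@2 stall=0 (-) EX@3 MEM@4 WB@5
I1 add r1 <- r4,r1: IF@2 ID@3 stall=0 (-) EX@4 MEM@5 WB@6
I2 ld r4 <- r2: IF@3 ID@4 stall=0 (-) EX@5 MEM@6 WB@7
I3 mul r2 <- r1,r5: IF@4 ID@5 stall=1 (RAW on I1.r1 (WB@6)) EX@7 MEM@8 WB@9
I4 add r2 <- r5,r4: IF@5 ID@7 stall=0 (-) EX@8 MEM@9 WB@10
I5 add r3 <- r3,r5: IF@7 ID@8 stall=0 (-) EX@9 MEM@10 WB@11
I6 sub r3 <- r2,r4: IF@8 ID@9 stall=1 (RAW on I4.r2 (WB@10)) EX@11 MEM@12 WB@13

Answer: 5 6 7 9 10 11 13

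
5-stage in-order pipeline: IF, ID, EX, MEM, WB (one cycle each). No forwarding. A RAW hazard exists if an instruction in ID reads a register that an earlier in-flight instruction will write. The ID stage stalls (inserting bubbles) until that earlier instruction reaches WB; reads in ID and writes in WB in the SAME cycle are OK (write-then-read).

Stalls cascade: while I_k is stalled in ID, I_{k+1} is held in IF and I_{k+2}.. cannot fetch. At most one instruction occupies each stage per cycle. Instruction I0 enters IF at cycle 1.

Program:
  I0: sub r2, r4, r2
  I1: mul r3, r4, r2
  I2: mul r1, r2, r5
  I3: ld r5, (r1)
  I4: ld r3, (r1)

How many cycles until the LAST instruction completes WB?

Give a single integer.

Answer: 13

Derivation:
I0 sub r2 <- r4,r2: IF@1 ID@2 stall=0 (-) EX@3 MEM@4 WB@5
I1 mul r3 <- r4,r2: IF@2 ID@3 stall=2 (RAW on I0.r2 (WB@5)) EX@6 MEM@7 WB@8
I2 mul r1 <- r2,r5: IF@3 ID@6 stall=0 (-) EX@7 MEM@8 WB@9
I3 ld r5 <- r1: IF@6 ID@7 stall=2 (RAW on I2.r1 (WB@9)) EX@10 MEM@11 WB@12
I4 ld r3 <- r1: IF@7 ID@10 stall=0 (-) EX@11 MEM@12 WB@13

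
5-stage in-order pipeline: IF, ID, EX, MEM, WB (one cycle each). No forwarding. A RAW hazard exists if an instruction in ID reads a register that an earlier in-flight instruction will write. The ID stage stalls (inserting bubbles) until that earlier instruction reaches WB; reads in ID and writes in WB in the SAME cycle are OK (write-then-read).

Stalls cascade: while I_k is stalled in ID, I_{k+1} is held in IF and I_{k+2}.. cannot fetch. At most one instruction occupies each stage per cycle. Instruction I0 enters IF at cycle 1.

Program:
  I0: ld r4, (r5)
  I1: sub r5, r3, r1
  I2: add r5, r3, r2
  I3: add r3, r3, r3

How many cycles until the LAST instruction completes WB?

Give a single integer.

Answer: 8

Derivation:
I0 ld r4 <- r5: IF@1 ID@2 stall=0 (-) EX@3 MEM@4 WB@5
I1 sub r5 <- r3,r1: IF@2 ID@3 stall=0 (-) EX@4 MEM@5 WB@6
I2 add r5 <- r3,r2: IF@3 ID@4 stall=0 (-) EX@5 MEM@6 WB@7
I3 add r3 <- r3,r3: IF@4 ID@5 stall=0 (-) EX@6 MEM@7 WB@8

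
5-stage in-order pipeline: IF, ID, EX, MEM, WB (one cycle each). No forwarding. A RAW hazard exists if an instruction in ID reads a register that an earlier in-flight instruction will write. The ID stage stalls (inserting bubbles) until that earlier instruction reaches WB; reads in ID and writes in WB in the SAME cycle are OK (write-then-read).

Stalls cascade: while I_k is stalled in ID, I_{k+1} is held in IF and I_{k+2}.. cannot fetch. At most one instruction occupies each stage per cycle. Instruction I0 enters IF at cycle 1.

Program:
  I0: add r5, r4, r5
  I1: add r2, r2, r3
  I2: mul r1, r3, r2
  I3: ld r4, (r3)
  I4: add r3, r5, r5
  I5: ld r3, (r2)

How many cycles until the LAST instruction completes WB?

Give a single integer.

Answer: 12

Derivation:
I0 add r5 <- r4,r5: IF@1 ID@2 stall=0 (-) EX@3 MEM@4 WB@5
I1 add r2 <- r2,r3: IF@2 ID@3 stall=0 (-) EX@4 MEM@5 WB@6
I2 mul r1 <- r3,r2: IF@3 ID@4 stall=2 (RAW on I1.r2 (WB@6)) EX@7 MEM@8 WB@9
I3 ld r4 <- r3: IF@4 ID@7 stall=0 (-) EX@8 MEM@9 WB@10
I4 add r3 <- r5,r5: IF@7 ID@8 stall=0 (-) EX@9 MEM@10 WB@11
I5 ld r3 <- r2: IF@8 ID@9 stall=0 (-) EX@10 MEM@11 WB@12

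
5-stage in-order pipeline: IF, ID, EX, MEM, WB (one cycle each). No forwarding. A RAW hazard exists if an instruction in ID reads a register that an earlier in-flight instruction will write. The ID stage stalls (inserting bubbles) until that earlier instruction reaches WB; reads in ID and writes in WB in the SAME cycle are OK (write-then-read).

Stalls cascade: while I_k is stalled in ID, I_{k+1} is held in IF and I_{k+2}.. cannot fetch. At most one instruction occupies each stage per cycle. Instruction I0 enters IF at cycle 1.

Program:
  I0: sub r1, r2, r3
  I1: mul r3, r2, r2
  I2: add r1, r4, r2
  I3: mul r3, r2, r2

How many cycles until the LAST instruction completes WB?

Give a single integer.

I0 sub r1 <- r2,r3: IF@1 ID@2 stall=0 (-) EX@3 MEM@4 WB@5
I1 mul r3 <- r2,r2: IF@2 ID@3 stall=0 (-) EX@4 MEM@5 WB@6
I2 add r1 <- r4,r2: IF@3 ID@4 stall=0 (-) EX@5 MEM@6 WB@7
I3 mul r3 <- r2,r2: IF@4 ID@5 stall=0 (-) EX@6 MEM@7 WB@8

Answer: 8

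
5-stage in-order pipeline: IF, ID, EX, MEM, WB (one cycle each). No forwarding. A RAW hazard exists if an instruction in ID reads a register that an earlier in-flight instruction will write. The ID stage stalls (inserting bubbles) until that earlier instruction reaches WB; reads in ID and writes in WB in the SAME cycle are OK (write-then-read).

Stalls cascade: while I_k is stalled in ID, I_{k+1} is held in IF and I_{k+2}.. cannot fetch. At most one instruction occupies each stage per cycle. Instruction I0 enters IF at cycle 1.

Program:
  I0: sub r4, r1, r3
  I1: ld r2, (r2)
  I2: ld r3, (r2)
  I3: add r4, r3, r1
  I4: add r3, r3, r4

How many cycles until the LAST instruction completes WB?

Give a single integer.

I0 sub r4 <- r1,r3: IF@1 ID@2 stall=0 (-) EX@3 MEM@4 WB@5
I1 ld r2 <- r2: IF@2 ID@3 stall=0 (-) EX@4 MEM@5 WB@6
I2 ld r3 <- r2: IF@3 ID@4 stall=2 (RAW on I1.r2 (WB@6)) EX@7 MEM@8 WB@9
I3 add r4 <- r3,r1: IF@4 ID@7 stall=2 (RAW on I2.r3 (WB@9)) EX@10 MEM@11 WB@12
I4 add r3 <- r3,r4: IF@7 ID@10 stall=2 (RAW on I3.r4 (WB@12)) EX@13 MEM@14 WB@15

Answer: 15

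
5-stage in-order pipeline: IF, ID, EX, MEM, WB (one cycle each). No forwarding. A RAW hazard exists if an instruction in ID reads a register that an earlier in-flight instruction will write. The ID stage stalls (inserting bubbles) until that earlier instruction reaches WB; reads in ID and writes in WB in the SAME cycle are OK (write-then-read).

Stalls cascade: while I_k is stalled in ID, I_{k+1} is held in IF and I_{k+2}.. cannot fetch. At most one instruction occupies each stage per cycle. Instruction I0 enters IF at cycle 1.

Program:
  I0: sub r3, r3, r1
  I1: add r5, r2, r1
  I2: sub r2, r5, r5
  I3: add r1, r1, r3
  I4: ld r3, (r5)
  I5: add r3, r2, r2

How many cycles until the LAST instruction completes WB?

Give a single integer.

Answer: 12

Derivation:
I0 sub r3 <- r3,r1: IF@1 ID@2 stall=0 (-) EX@3 MEM@4 WB@5
I1 add r5 <- r2,r1: IF@2 ID@3 stall=0 (-) EX@4 MEM@5 WB@6
I2 sub r2 <- r5,r5: IF@3 ID@4 stall=2 (RAW on I1.r5 (WB@6)) EX@7 MEM@8 WB@9
I3 add r1 <- r1,r3: IF@4 ID@7 stall=0 (-) EX@8 MEM@9 WB@10
I4 ld r3 <- r5: IF@7 ID@8 stall=0 (-) EX@9 MEM@10 WB@11
I5 add r3 <- r2,r2: IF@8 ID@9 stall=0 (-) EX@10 MEM@11 WB@12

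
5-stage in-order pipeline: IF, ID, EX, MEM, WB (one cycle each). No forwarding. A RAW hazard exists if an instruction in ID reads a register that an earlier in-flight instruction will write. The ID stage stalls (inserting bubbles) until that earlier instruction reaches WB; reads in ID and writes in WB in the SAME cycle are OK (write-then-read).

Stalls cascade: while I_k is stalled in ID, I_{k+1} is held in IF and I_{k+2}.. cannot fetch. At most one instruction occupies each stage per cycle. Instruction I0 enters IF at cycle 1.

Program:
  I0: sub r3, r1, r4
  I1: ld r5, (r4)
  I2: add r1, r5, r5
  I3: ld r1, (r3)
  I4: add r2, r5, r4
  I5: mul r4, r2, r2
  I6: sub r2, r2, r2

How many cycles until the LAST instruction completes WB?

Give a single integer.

I0 sub r3 <- r1,r4: IF@1 ID@2 stall=0 (-) EX@3 MEM@4 WB@5
I1 ld r5 <- r4: IF@2 ID@3 stall=0 (-) EX@4 MEM@5 WB@6
I2 add r1 <- r5,r5: IF@3 ID@4 stall=2 (RAW on I1.r5 (WB@6)) EX@7 MEM@8 WB@9
I3 ld r1 <- r3: IF@4 ID@7 stall=0 (-) EX@8 MEM@9 WB@10
I4 add r2 <- r5,r4: IF@7 ID@8 stall=0 (-) EX@9 MEM@10 WB@11
I5 mul r4 <- r2,r2: IF@8 ID@9 stall=2 (RAW on I4.r2 (WB@11)) EX@12 MEM@13 WB@14
I6 sub r2 <- r2,r2: IF@9 ID@12 stall=0 (-) EX@13 MEM@14 WB@15

Answer: 15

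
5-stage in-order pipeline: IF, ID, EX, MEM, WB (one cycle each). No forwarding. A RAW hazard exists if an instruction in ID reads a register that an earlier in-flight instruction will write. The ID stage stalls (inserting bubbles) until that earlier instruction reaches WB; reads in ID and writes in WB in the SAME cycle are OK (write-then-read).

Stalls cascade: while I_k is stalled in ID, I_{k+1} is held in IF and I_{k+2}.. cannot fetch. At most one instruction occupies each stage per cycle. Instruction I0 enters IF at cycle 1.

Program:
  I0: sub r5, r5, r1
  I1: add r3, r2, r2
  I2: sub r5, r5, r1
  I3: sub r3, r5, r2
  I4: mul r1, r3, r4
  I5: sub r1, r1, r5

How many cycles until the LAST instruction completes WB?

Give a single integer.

I0 sub r5 <- r5,r1: IF@1 ID@2 stall=0 (-) EX@3 MEM@4 WB@5
I1 add r3 <- r2,r2: IF@2 ID@3 stall=0 (-) EX@4 MEM@5 WB@6
I2 sub r5 <- r5,r1: IF@3 ID@4 stall=1 (RAW on I0.r5 (WB@5)) EX@6 MEM@7 WB@8
I3 sub r3 <- r5,r2: IF@4 ID@6 stall=2 (RAW on I2.r5 (WB@8)) EX@9 MEM@10 WB@11
I4 mul r1 <- r3,r4: IF@6 ID@9 stall=2 (RAW on I3.r3 (WB@11)) EX@12 MEM@13 WB@14
I5 sub r1 <- r1,r5: IF@9 ID@12 stall=2 (RAW on I4.r1 (WB@14)) EX@15 MEM@16 WB@17

Answer: 17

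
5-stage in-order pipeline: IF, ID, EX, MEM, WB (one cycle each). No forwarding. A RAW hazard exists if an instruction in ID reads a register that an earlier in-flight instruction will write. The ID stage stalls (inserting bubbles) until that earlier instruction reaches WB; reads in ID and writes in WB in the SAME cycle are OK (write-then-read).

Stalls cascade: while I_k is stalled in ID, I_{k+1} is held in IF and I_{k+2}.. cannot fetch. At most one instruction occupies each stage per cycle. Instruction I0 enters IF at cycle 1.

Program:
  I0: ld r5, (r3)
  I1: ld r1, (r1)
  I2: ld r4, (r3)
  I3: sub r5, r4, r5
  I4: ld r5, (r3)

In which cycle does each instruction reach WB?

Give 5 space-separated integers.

I0 ld r5 <- r3: IF@1 ID@2 stall=0 (-) EX@3 MEM@4 WB@5
I1 ld r1 <- r1: IF@2 ID@3 stall=0 (-) EX@4 MEM@5 WB@6
I2 ld r4 <- r3: IF@3 ID@4 stall=0 (-) EX@5 MEM@6 WB@7
I3 sub r5 <- r4,r5: IF@4 ID@5 stall=2 (RAW on I2.r4 (WB@7)) EX@8 MEM@9 WB@10
I4 ld r5 <- r3: IF@5 ID@8 stall=0 (-) EX@9 MEM@10 WB@11

Answer: 5 6 7 10 11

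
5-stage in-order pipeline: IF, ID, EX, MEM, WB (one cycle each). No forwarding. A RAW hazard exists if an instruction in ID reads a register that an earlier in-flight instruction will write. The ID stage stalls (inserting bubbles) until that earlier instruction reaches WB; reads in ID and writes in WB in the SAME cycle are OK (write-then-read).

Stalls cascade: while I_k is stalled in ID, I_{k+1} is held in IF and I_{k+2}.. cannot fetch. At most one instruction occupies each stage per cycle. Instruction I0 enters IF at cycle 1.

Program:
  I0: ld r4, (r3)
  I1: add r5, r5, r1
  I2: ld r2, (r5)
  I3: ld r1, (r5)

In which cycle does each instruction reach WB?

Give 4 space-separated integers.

I0 ld r4 <- r3: IF@1 ID@2 stall=0 (-) EX@3 MEM@4 WB@5
I1 add r5 <- r5,r1: IF@2 ID@3 stall=0 (-) EX@4 MEM@5 WB@6
I2 ld r2 <- r5: IF@3 ID@4 stall=2 (RAW on I1.r5 (WB@6)) EX@7 MEM@8 WB@9
I3 ld r1 <- r5: IF@4 ID@7 stall=0 (-) EX@8 MEM@9 WB@10

Answer: 5 6 9 10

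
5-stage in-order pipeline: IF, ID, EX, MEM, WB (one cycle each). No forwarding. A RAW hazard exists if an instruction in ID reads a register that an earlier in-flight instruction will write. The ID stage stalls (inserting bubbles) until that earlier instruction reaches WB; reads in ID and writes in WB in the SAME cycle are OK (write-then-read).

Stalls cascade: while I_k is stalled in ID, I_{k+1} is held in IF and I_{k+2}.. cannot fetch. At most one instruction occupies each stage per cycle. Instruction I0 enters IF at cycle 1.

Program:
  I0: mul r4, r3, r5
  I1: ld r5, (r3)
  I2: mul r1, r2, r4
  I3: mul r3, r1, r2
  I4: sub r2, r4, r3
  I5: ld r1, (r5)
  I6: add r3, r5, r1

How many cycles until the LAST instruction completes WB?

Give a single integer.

I0 mul r4 <- r3,r5: IF@1 ID@2 stall=0 (-) EX@3 MEM@4 WB@5
I1 ld r5 <- r3: IF@2 ID@3 stall=0 (-) EX@4 MEM@5 WB@6
I2 mul r1 <- r2,r4: IF@3 ID@4 stall=1 (RAW on I0.r4 (WB@5)) EX@6 MEM@7 WB@8
I3 mul r3 <- r1,r2: IF@4 ID@6 stall=2 (RAW on I2.r1 (WB@8)) EX@9 MEM@10 WB@11
I4 sub r2 <- r4,r3: IF@6 ID@9 stall=2 (RAW on I3.r3 (WB@11)) EX@12 MEM@13 WB@14
I5 ld r1 <- r5: IF@9 ID@12 stall=0 (-) EX@13 MEM@14 WB@15
I6 add r3 <- r5,r1: IF@12 ID@13 stall=2 (RAW on I5.r1 (WB@15)) EX@16 MEM@17 WB@18

Answer: 18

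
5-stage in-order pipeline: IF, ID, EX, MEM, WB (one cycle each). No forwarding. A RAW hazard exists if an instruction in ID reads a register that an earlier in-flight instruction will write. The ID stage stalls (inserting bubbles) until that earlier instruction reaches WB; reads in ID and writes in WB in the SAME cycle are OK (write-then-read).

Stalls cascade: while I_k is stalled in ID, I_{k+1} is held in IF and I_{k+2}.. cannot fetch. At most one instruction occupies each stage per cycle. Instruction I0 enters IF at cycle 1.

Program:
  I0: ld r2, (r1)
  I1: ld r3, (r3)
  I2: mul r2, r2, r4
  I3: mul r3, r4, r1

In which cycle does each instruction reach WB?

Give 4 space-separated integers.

I0 ld r2 <- r1: IF@1 ID@2 stall=0 (-) EX@3 MEM@4 WB@5
I1 ld r3 <- r3: IF@2 ID@3 stall=0 (-) EX@4 MEM@5 WB@6
I2 mul r2 <- r2,r4: IF@3 ID@4 stall=1 (RAW on I0.r2 (WB@5)) EX@6 MEM@7 WB@8
I3 mul r3 <- r4,r1: IF@4 ID@6 stall=0 (-) EX@7 MEM@8 WB@9

Answer: 5 6 8 9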